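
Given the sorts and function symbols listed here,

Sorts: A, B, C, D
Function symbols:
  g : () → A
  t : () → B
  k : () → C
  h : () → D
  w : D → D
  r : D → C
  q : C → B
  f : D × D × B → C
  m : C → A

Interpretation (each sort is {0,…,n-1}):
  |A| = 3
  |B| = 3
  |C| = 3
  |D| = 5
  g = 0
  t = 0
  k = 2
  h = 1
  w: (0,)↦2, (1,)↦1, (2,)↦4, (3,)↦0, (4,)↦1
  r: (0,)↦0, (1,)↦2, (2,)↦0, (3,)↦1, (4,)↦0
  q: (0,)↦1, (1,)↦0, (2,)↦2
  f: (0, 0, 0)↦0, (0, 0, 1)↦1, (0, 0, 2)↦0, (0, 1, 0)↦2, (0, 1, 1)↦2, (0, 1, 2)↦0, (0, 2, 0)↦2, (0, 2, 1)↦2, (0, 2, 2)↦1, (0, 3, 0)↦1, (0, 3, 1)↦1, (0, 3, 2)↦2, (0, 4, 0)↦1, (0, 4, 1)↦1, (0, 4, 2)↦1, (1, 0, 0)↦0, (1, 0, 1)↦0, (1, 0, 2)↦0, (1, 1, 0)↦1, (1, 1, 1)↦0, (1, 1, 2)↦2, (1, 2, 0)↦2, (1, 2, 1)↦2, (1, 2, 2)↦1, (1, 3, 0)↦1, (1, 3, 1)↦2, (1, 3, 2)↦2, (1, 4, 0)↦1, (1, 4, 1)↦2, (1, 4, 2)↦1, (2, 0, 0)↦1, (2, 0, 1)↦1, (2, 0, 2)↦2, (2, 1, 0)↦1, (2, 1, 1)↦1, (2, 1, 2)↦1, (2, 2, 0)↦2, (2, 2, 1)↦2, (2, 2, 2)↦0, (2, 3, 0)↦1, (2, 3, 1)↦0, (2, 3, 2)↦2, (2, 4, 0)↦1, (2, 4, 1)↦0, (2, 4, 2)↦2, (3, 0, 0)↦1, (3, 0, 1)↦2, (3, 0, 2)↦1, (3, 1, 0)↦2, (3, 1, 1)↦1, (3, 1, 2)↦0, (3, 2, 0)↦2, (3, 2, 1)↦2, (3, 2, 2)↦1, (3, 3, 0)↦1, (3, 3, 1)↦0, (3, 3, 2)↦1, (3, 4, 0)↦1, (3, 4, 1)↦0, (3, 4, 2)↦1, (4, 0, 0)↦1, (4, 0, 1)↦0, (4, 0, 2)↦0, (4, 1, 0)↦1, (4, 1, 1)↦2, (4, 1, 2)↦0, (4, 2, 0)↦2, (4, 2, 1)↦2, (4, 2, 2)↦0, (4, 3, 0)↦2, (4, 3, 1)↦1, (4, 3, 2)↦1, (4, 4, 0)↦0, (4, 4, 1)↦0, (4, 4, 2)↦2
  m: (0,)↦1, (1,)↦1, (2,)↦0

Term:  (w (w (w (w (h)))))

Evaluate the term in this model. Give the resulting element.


value = 1

  h = 1
  (w (h)) = w(1,) = 1
  (w (w (h))) = w(1,) = 1
  (w (w (w (h)))) = w(1,) = 1
  (w (w (w (w (h))))) = w(1,) = 1


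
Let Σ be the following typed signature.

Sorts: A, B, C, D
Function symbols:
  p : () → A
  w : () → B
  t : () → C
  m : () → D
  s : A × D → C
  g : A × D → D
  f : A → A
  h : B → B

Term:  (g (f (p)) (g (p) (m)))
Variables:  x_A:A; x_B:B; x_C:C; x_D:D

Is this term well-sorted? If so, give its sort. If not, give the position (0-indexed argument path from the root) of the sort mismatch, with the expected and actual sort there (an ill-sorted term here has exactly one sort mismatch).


well-sorted; sort = D

    (p) : A
  (f (p)) : A
    (p) : A
    (m) : D
  (g (p) (m)) : D
(g (f (p)) (g (p) (m))) : D


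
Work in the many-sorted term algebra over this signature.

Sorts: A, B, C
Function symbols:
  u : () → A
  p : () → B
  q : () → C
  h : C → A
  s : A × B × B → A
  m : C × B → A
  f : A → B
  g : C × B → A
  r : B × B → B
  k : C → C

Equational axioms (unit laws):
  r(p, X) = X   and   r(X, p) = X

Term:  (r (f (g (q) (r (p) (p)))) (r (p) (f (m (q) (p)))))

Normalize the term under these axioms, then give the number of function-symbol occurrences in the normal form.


1. (r (f (g (q) (r (p) (p)))) (r (p) (f (m (q) (p)))))  →  (r (f (g (q) (p))) (r (p) (f (m (q) (p)))))
2. (r (f (g (q) (p))) (r (p) (f (m (q) (p)))))  →  (r (f (g (q) (p))) (f (m (q) (p))))
normal form: (r (f (g (q) (p))) (f (m (q) (p))))

size = 9


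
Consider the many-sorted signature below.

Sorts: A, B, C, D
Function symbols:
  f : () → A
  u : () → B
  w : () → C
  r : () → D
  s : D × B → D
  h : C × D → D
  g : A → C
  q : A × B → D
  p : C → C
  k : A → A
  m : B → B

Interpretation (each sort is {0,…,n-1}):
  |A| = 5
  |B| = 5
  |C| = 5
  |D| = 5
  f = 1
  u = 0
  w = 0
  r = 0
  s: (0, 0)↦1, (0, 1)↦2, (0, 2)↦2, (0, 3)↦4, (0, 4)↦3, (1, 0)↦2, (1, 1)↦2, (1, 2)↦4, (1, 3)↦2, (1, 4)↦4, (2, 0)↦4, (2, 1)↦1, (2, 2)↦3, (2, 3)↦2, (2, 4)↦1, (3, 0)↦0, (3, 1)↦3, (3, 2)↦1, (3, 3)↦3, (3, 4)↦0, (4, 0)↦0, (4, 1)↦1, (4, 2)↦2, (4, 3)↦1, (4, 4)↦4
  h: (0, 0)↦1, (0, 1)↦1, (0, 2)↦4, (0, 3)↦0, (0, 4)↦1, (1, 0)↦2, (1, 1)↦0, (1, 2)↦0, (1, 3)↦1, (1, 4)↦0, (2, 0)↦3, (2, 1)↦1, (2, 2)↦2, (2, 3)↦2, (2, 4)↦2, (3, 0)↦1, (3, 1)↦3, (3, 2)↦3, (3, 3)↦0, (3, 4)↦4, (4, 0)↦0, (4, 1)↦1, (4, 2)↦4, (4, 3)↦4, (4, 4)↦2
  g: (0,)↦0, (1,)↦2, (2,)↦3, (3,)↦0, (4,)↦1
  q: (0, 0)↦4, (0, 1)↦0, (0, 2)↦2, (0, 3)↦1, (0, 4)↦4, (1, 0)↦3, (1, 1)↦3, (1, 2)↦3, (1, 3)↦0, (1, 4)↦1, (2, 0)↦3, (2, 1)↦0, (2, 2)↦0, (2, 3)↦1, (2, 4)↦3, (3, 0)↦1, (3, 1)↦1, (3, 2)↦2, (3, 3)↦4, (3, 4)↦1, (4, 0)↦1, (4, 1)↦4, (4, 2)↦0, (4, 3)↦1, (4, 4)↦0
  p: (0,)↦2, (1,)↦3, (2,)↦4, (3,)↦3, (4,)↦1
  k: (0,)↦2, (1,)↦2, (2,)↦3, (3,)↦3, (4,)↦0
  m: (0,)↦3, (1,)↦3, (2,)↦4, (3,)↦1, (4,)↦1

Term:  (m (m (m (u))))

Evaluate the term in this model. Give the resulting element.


  u = 0
  (m (u)) = m(0,) = 3
  (m (m (u))) = m(3,) = 1
  (m (m (m (u)))) = m(1,) = 3

value = 3


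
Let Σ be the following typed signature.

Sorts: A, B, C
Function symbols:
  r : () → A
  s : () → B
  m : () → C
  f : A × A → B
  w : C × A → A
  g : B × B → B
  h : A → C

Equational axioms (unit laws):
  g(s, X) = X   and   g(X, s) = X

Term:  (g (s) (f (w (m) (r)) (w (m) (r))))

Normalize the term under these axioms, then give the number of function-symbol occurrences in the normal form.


size = 7

1. (g (s) (f (w (m) (r)) (w (m) (r))))  →  (f (w (m) (r)) (w (m) (r)))
normal form: (f (w (m) (r)) (w (m) (r)))


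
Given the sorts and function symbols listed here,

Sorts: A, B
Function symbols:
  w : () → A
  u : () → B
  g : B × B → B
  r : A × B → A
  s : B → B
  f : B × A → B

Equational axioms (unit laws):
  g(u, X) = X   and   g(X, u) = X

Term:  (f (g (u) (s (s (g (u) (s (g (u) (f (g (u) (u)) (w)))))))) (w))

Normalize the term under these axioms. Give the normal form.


1. (f (g (u) (s (s (g (u) (s (g (u) (f (g (u) (u)) (w)))))))) (w))  →  (f (s (s (g (u) (s (g (u) (f (g (u) (u)) (w))))))) (w))
2. (f (s (s (g (u) (s (g (u) (f (g (u) (u)) (w))))))) (w))  →  (f (s (s (s (g (u) (f (g (u) (u)) (w)))))) (w))
3. (f (s (s (s (g (u) (f (g (u) (u)) (w)))))) (w))  →  (f (s (s (s (f (g (u) (u)) (w))))) (w))
4. (f (s (s (s (f (g (u) (u)) (w))))) (w))  →  (f (s (s (s (f (u) (w))))) (w))

normal form = (f (s (s (s (f (u) (w))))) (w))


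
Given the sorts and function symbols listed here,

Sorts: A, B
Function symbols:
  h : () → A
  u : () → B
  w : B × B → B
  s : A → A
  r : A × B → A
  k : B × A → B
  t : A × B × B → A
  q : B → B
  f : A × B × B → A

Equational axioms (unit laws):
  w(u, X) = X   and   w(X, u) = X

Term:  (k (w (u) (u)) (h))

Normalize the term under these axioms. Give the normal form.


1. (k (w (u) (u)) (h))  →  (k (u) (h))

normal form = (k (u) (h))


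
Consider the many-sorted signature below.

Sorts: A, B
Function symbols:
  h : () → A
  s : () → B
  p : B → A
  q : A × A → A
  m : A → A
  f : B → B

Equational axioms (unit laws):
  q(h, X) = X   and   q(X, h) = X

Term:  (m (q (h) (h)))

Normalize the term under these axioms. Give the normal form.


1. (m (q (h) (h)))  →  (m (h))

normal form = (m (h))


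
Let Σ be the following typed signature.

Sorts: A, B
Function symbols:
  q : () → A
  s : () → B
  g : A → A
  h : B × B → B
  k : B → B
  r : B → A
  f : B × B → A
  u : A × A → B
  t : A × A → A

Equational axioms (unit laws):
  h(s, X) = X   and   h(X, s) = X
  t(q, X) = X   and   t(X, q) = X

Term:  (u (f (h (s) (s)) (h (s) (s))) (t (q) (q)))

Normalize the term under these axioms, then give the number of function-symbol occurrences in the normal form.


1. (u (f (h (s) (s)) (h (s) (s))) (t (q) (q)))  →  (u (f (s) (h (s) (s))) (t (q) (q)))
2. (u (f (s) (h (s) (s))) (t (q) (q)))  →  (u (f (s) (s)) (t (q) (q)))
3. (u (f (s) (s)) (t (q) (q)))  →  (u (f (s) (s)) (q))
normal form: (u (f (s) (s)) (q))

size = 5


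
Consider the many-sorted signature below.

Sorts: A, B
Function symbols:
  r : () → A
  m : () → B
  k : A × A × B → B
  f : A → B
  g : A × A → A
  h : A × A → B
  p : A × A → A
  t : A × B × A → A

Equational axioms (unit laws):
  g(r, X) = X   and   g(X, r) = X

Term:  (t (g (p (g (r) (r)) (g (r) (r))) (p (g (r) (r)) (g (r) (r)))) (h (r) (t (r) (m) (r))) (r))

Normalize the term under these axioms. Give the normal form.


normal form = (t (g (p (r) (r)) (p (r) (r))) (h (r) (t (r) (m) (r))) (r))

1. (t (g (p (g (r) (r)) (g (r) (r))) (p (g (r) (r)) (g (r) (r)))) (h (r) (t (r) (m) (r))) (r))  →  (t (g (p (r) (g (r) (r))) (p (g (r) (r)) (g (r) (r)))) (h (r) (t (r) (m) (r))) (r))
2. (t (g (p (r) (g (r) (r))) (p (g (r) (r)) (g (r) (r)))) (h (r) (t (r) (m) (r))) (r))  →  (t (g (p (r) (r)) (p (g (r) (r)) (g (r) (r)))) (h (r) (t (r) (m) (r))) (r))
3. (t (g (p (r) (r)) (p (g (r) (r)) (g (r) (r)))) (h (r) (t (r) (m) (r))) (r))  →  (t (g (p (r) (r)) (p (r) (g (r) (r)))) (h (r) (t (r) (m) (r))) (r))
4. (t (g (p (r) (r)) (p (r) (g (r) (r)))) (h (r) (t (r) (m) (r))) (r))  →  (t (g (p (r) (r)) (p (r) (r))) (h (r) (t (r) (m) (r))) (r))


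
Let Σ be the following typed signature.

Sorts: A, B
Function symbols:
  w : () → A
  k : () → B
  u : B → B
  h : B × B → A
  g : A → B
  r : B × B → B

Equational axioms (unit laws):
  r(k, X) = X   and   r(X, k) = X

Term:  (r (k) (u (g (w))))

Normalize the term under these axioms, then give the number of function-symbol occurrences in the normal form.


1. (r (k) (u (g (w))))  →  (u (g (w)))
normal form: (u (g (w)))

size = 3


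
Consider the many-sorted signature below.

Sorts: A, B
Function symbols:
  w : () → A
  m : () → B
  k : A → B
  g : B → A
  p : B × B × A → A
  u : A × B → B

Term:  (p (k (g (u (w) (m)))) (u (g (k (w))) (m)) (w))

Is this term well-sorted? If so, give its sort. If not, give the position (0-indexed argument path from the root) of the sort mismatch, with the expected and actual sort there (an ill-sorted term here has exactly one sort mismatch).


        (w) : A
        (m) : B
      (u (w) (m)) : B
    (g (u (w) (m))) : A
  (k (g (u (w) (m)))) : B
        (w) : A
      (k (w)) : B
    (g (k (w))) : A
    (m) : B
  (u (g (k (w))) (m)) : B
  (w) : A
(p (k (g (u (w) (m)))) (u (g (k (w))) (m)) (w)) : A

well-sorted; sort = A


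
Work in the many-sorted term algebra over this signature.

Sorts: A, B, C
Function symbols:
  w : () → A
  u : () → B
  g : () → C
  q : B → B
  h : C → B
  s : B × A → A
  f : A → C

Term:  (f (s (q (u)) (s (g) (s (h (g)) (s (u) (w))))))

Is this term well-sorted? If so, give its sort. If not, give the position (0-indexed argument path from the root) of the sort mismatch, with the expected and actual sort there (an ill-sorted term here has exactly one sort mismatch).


      (u) : B
    (q (u)) : B
      (g) : C
          (g) : C
        (h (g)) : B
          (u) : B
          (w) : A
        (s (u) (w)) : A
      (s (h (g)) (s (u) (w))) : A
    (s (g) (s (h (g)) (s (u) (w)))) : ✗ arg 0 at [0, 1, 0] has sort C, expected B

ill-sorted at position [0, 1, 0]: expected B, got C


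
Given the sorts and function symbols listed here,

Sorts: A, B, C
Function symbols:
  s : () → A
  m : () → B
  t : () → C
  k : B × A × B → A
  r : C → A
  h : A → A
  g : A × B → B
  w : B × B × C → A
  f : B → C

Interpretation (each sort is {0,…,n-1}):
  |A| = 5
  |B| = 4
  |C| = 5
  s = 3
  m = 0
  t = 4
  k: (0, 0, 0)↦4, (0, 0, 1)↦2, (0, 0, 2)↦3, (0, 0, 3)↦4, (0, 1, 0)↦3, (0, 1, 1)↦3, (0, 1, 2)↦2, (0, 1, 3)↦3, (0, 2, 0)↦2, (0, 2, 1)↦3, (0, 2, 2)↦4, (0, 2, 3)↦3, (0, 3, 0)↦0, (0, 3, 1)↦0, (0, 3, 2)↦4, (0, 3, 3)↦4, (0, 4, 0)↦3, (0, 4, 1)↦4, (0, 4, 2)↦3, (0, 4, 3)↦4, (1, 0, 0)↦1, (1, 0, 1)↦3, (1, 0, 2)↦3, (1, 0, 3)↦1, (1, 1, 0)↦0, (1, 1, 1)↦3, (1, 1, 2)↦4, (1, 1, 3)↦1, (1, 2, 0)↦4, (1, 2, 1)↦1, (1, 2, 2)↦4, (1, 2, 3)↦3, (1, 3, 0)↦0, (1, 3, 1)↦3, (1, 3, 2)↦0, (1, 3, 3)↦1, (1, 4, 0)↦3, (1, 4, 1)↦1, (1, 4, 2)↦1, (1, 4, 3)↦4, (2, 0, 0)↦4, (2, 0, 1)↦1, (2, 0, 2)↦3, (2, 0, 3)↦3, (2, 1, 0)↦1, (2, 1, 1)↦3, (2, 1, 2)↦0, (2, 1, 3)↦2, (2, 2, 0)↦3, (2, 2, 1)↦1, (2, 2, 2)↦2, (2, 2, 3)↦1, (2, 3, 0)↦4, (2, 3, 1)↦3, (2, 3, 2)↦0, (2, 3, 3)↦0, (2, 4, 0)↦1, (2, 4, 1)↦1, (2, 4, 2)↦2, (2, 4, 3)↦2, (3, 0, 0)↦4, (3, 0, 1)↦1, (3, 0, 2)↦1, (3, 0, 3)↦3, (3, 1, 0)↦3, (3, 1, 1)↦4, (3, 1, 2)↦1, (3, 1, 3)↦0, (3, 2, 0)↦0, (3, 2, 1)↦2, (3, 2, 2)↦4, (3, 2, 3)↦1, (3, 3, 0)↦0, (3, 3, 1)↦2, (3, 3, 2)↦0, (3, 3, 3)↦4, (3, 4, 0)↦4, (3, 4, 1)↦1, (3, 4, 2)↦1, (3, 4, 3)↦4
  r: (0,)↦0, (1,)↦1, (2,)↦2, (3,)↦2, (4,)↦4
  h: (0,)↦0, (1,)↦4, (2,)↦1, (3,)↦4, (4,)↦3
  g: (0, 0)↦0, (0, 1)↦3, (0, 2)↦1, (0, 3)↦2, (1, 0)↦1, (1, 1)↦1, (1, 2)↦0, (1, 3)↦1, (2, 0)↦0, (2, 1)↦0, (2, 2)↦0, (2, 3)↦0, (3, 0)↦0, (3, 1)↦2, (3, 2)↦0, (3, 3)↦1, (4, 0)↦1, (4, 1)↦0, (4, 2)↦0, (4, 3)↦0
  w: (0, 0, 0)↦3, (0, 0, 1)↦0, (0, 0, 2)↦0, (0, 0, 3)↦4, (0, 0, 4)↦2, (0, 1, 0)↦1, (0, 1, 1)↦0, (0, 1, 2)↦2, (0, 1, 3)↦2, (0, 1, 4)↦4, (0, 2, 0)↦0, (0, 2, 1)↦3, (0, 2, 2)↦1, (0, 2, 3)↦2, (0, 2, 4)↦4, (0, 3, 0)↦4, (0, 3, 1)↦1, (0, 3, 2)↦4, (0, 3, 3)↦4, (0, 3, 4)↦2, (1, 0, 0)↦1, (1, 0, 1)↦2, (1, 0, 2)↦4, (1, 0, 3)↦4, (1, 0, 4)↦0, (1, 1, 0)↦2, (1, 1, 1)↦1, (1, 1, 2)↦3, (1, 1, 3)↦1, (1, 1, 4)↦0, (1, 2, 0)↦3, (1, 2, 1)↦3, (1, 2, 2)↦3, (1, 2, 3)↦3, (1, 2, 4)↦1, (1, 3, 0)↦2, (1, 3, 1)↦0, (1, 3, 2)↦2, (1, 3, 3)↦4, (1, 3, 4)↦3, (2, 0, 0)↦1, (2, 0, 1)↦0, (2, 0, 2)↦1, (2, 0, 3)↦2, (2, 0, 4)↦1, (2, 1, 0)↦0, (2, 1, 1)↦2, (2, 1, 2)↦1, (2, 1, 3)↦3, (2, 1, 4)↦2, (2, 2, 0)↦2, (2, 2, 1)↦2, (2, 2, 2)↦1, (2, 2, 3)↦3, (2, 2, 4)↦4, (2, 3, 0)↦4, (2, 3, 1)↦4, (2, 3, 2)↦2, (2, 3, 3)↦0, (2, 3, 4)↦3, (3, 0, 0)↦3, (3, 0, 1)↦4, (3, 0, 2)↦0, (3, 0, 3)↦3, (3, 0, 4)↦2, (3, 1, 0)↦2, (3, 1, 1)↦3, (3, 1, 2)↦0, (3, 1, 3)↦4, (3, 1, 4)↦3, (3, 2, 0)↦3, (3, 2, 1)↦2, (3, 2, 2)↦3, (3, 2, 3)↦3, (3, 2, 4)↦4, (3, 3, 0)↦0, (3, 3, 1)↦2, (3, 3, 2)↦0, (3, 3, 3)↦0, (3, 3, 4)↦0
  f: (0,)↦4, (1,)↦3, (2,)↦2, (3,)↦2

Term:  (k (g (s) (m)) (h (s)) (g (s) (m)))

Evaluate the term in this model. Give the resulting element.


value = 3

  s = 3
  m = 0
  (g (s) (m)) = g(3, 0) = 0
  s = 3
  (h (s)) = h(3,) = 4
  s = 3
  m = 0
  (g (s) (m)) = g(3, 0) = 0
  (k (g (s) (m)) (h (s)) (g (s) (m))) = k(0, 4, 0) = 3


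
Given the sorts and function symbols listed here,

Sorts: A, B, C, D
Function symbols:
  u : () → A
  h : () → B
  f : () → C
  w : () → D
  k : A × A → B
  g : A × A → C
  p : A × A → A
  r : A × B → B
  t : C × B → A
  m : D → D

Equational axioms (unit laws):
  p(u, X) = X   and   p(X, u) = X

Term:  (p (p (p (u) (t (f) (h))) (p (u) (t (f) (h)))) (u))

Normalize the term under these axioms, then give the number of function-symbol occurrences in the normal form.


size = 7

1. (p (p (p (u) (t (f) (h))) (p (u) (t (f) (h)))) (u))  →  (p (p (u) (t (f) (h))) (p (u) (t (f) (h))))
2. (p (p (u) (t (f) (h))) (p (u) (t (f) (h))))  →  (p (t (f) (h)) (p (u) (t (f) (h))))
3. (p (t (f) (h)) (p (u) (t (f) (h))))  →  (p (t (f) (h)) (t (f) (h)))
normal form: (p (t (f) (h)) (t (f) (h)))


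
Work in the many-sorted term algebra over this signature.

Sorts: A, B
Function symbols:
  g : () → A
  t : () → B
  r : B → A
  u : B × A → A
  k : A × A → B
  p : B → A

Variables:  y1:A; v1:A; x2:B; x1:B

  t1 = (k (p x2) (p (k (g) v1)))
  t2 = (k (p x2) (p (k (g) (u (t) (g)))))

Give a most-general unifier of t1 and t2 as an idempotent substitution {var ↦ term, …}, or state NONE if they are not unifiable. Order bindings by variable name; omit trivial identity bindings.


{v1 ↦ (u (t) (g))}


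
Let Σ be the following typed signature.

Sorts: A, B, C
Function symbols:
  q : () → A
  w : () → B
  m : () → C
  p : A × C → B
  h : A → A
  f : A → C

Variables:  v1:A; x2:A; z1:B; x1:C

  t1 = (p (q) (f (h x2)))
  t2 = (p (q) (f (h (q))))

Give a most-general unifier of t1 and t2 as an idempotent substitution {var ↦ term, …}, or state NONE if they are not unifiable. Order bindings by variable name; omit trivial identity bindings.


{x2 ↦ (q)}


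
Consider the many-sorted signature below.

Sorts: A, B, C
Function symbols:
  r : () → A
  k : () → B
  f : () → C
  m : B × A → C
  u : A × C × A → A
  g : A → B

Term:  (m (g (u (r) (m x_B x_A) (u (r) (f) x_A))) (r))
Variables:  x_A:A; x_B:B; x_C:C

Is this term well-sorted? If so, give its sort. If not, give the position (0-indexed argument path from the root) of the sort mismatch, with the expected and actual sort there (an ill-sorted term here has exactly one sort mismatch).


well-sorted; sort = C

      (r) : A
        x_B : B
        x_A : A
      (m x_B x_A) : C
        (r) : A
        (f) : C
        x_A : A
      (u (r) (f) x_A) : A
    (u (r) (m x_B x_A) (u (r) (f) x_A)) : A
  (g (u (r) (m x_B x_A) (u (r) (f) x_A))) : B
  (r) : A
(m (g (u (r) (m x_B x_A) (u (r) (f) x_A))) (r)) : C


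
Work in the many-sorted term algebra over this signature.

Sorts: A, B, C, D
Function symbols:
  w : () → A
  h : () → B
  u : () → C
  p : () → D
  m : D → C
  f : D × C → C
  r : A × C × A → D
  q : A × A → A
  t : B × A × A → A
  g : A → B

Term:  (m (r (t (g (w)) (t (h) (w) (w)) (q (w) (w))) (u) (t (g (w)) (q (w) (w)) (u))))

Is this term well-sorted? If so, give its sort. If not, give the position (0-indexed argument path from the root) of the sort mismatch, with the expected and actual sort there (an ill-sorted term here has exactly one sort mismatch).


        (w) : A
      (g (w)) : B
        (h) : B
        (w) : A
        (w) : A
      (t (h) (w) (w)) : A
        (w) : A
        (w) : A
      (q (w) (w)) : A
    (t (g (w)) (t (h) (w) (w)) (q (w) (w))) : A
    (u) : C
        (w) : A
      (g (w)) : B
        (w) : A
        (w) : A
      (q (w) (w)) : A
      (u) : C
    (t (g (w)) (q (w) (w)) (u)) : ✗ arg 2 at [0, 2, 2] has sort C, expected A

ill-sorted at position [0, 2, 2]: expected A, got C


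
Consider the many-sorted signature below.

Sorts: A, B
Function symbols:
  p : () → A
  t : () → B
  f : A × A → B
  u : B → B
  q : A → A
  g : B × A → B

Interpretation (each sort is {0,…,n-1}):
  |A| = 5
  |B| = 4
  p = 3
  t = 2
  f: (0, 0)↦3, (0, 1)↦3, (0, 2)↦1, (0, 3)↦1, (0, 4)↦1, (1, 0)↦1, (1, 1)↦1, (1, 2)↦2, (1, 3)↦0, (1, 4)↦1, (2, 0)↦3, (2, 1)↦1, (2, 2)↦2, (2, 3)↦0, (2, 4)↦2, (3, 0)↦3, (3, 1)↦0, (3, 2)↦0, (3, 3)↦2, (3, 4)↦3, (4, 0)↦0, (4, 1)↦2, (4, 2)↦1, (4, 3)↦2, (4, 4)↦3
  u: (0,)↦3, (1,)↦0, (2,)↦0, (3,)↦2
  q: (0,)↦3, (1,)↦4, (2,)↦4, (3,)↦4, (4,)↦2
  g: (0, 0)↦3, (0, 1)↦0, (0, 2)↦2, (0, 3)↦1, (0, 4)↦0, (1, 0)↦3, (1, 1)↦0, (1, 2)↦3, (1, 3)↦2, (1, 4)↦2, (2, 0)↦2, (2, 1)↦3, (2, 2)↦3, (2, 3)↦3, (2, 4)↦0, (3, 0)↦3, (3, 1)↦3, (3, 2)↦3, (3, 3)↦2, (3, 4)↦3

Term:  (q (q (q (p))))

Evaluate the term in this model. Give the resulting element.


  p = 3
  (q (p)) = q(3,) = 4
  (q (q (p))) = q(4,) = 2
  (q (q (q (p)))) = q(2,) = 4

value = 4


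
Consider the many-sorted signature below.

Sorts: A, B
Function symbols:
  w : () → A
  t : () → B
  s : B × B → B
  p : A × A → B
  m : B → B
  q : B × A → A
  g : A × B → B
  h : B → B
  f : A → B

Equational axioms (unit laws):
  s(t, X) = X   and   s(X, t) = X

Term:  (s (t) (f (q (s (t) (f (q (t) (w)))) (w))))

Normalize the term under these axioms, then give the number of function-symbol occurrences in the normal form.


1. (s (t) (f (q (s (t) (f (q (t) (w)))) (w))))  →  (f (q (s (t) (f (q (t) (w)))) (w)))
2. (f (q (s (t) (f (q (t) (w)))) (w)))  →  (f (q (f (q (t) (w))) (w)))
normal form: (f (q (f (q (t) (w))) (w)))

size = 7


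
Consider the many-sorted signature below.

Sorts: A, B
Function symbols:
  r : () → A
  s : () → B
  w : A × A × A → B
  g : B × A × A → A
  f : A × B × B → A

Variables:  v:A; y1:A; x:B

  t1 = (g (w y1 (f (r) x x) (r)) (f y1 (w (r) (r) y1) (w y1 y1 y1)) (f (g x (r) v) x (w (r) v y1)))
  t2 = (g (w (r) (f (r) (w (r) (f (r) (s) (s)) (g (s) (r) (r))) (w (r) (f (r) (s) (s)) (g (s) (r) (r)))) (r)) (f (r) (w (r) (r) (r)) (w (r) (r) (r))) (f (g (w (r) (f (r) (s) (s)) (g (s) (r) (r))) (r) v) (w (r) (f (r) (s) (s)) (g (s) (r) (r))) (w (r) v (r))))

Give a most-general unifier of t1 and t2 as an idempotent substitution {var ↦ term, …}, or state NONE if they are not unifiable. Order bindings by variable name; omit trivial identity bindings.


{x ↦ (w (r) (f (r) (s) (s)) (g (s) (r) (r))), y1 ↦ (r)}


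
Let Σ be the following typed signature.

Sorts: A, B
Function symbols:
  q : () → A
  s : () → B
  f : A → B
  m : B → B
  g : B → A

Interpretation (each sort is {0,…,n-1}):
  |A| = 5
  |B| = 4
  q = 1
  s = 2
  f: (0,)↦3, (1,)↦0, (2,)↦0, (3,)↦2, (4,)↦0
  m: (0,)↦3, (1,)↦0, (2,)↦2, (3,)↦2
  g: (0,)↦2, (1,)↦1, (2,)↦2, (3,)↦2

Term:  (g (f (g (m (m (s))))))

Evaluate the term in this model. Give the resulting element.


value = 2

  s = 2
  (m (s)) = m(2,) = 2
  (m (m (s))) = m(2,) = 2
  (g (m (m (s)))) = g(2,) = 2
  (f (g (m (m (s))))) = f(2,) = 0
  (g (f (g (m (m (s)))))) = g(0,) = 2


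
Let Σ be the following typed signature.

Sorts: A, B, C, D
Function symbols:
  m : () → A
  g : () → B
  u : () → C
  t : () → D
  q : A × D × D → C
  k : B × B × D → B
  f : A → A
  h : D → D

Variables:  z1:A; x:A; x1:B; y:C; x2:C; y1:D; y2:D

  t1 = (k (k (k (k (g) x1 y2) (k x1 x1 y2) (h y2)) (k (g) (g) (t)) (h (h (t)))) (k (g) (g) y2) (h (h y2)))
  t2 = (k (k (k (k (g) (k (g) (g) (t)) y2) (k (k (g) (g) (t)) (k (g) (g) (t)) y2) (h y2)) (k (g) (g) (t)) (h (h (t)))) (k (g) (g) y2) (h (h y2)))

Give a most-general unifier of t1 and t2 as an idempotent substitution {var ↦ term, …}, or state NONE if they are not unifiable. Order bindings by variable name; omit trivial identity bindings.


{x1 ↦ (k (g) (g) (t))}


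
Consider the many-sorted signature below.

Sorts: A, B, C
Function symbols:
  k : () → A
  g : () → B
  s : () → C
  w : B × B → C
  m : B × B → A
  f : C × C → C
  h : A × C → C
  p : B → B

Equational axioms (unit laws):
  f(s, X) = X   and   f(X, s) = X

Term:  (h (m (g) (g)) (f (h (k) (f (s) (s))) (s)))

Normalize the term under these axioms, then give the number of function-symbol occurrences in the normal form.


size = 7

1. (h (m (g) (g)) (f (h (k) (f (s) (s))) (s)))  →  (h (m (g) (g)) (h (k) (f (s) (s))))
2. (h (m (g) (g)) (h (k) (f (s) (s))))  →  (h (m (g) (g)) (h (k) (s)))
normal form: (h (m (g) (g)) (h (k) (s)))


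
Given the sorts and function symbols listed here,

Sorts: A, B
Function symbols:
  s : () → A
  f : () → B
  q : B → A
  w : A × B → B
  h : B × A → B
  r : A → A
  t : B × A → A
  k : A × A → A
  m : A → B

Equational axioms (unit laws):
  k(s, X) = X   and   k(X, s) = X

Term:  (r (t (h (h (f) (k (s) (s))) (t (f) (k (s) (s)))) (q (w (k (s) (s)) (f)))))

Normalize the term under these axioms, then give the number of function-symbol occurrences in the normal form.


size = 13

1. (r (t (h (h (f) (k (s) (s))) (t (f) (k (s) (s)))) (q (w (k (s) (s)) (f)))))  →  (r (t (h (h (f) (s)) (t (f) (k (s) (s)))) (q (w (k (s) (s)) (f)))))
2. (r (t (h (h (f) (s)) (t (f) (k (s) (s)))) (q (w (k (s) (s)) (f)))))  →  (r (t (h (h (f) (s)) (t (f) (s))) (q (w (k (s) (s)) (f)))))
3. (r (t (h (h (f) (s)) (t (f) (s))) (q (w (k (s) (s)) (f)))))  →  (r (t (h (h (f) (s)) (t (f) (s))) (q (w (s) (f)))))
normal form: (r (t (h (h (f) (s)) (t (f) (s))) (q (w (s) (f)))))


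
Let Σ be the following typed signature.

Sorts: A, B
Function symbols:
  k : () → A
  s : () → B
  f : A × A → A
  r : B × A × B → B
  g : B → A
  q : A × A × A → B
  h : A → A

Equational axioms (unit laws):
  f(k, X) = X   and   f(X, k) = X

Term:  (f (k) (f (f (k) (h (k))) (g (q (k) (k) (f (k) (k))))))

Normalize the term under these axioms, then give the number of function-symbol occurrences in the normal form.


size = 8

1. (f (k) (f (f (k) (h (k))) (g (q (k) (k) (f (k) (k))))))  →  (f (f (k) (h (k))) (g (q (k) (k) (f (k) (k)))))
2. (f (f (k) (h (k))) (g (q (k) (k) (f (k) (k)))))  →  (f (h (k)) (g (q (k) (k) (f (k) (k)))))
3. (f (h (k)) (g (q (k) (k) (f (k) (k)))))  →  (f (h (k)) (g (q (k) (k) (k))))
normal form: (f (h (k)) (g (q (k) (k) (k))))


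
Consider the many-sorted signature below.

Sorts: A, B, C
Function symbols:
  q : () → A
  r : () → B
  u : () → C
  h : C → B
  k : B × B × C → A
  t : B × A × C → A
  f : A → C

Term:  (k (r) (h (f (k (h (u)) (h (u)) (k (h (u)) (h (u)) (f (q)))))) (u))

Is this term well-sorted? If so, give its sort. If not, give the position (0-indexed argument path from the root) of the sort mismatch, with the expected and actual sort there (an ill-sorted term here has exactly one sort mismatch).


ill-sorted at position [1, 0, 0, 2]: expected C, got A

  (r) : B
          (u) : C
        (h (u)) : B
          (u) : C
        (h (u)) : B
            (u) : C
          (h (u)) : B
            (u) : C
          (h (u)) : B
            (q) : A
          (f (q)) : C
        (k (h (u)) (h (u)) (f (q))) : A
      (k (h (u)) (h (u)) (k (h (u)) (h (u)) (f (q)))) : ✗ arg 2 at [1, 0, 0, 2] has sort A, expected C
  (u) : C


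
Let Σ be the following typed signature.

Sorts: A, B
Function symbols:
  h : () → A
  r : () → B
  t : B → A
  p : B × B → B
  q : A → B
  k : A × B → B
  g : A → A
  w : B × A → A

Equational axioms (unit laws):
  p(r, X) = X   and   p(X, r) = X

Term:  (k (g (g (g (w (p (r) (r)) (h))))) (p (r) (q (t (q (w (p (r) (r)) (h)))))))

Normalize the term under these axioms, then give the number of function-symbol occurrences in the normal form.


size = 13

1. (k (g (g (g (w (p (r) (r)) (h))))) (p (r) (q (t (q (w (p (r) (r)) (h)))))))  →  (k (g (g (g (w (r) (h))))) (p (r) (q (t (q (w (p (r) (r)) (h)))))))
2. (k (g (g (g (w (r) (h))))) (p (r) (q (t (q (w (p (r) (r)) (h)))))))  →  (k (g (g (g (w (r) (h))))) (q (t (q (w (p (r) (r)) (h))))))
3. (k (g (g (g (w (r) (h))))) (q (t (q (w (p (r) (r)) (h))))))  →  (k (g (g (g (w (r) (h))))) (q (t (q (w (r) (h))))))
normal form: (k (g (g (g (w (r) (h))))) (q (t (q (w (r) (h))))))


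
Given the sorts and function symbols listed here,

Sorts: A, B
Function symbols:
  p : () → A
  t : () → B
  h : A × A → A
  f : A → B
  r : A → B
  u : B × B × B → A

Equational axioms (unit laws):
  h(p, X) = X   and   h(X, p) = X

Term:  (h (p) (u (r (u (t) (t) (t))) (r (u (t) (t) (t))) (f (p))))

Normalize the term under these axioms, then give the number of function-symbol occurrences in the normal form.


1. (h (p) (u (r (u (t) (t) (t))) (r (u (t) (t) (t))) (f (p))))  →  (u (r (u (t) (t) (t))) (r (u (t) (t) (t))) (f (p)))
normal form: (u (r (u (t) (t) (t))) (r (u (t) (t) (t))) (f (p)))

size = 13


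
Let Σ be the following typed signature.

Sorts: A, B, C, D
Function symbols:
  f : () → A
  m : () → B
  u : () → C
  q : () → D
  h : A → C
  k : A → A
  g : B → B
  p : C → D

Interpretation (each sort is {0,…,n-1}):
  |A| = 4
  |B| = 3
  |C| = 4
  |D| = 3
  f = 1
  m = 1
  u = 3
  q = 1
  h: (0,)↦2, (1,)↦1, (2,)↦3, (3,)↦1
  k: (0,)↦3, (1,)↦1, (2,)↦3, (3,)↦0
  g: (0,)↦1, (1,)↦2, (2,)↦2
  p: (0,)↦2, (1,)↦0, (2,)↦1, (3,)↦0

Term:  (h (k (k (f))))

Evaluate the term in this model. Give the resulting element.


value = 1

  f = 1
  (k (f)) = k(1,) = 1
  (k (k (f))) = k(1,) = 1
  (h (k (k (f)))) = h(1,) = 1


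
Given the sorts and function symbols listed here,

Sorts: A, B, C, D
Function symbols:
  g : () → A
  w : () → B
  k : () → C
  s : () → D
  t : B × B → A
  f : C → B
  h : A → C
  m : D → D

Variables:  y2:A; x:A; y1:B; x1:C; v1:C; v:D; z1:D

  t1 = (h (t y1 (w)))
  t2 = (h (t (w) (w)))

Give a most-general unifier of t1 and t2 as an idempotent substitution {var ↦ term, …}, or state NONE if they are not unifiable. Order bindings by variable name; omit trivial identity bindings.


{y1 ↦ (w)}


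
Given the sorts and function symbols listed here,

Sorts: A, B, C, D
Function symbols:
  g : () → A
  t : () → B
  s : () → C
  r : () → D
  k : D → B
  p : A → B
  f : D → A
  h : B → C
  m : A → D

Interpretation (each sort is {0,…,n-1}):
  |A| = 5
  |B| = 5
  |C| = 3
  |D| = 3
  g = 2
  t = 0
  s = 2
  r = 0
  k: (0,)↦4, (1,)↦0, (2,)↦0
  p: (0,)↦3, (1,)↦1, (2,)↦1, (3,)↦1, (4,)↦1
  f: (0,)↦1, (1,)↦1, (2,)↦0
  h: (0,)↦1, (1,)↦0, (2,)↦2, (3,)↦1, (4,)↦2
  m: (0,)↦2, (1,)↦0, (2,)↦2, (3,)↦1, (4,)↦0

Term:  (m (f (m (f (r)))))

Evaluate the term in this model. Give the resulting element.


value = 0

  r = 0
  (f (r)) = f(0,) = 1
  (m (f (r))) = m(1,) = 0
  (f (m (f (r)))) = f(0,) = 1
  (m (f (m (f (r))))) = m(1,) = 0


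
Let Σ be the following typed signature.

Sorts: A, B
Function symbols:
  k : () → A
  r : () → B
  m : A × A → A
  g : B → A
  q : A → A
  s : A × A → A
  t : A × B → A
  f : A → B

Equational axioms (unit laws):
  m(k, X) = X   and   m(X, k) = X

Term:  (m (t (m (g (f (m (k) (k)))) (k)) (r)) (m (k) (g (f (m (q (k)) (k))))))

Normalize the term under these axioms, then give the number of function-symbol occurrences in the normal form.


1. (m (t (m (g (f (m (k) (k)))) (k)) (r)) (m (k) (g (f (m (q (k)) (k))))))  →  (m (t (g (f (m (k) (k)))) (r)) (m (k) (g (f (m (q (k)) (k))))))
2. (m (t (g (f (m (k) (k)))) (r)) (m (k) (g (f (m (q (k)) (k))))))  →  (m (t (g (f (k))) (r)) (m (k) (g (f (m (q (k)) (k))))))
3. (m (t (g (f (k))) (r)) (m (k) (g (f (m (q (k)) (k))))))  →  (m (t (g (f (k))) (r)) (g (f (m (q (k)) (k)))))
4. (m (t (g (f (k))) (r)) (g (f (m (q (k)) (k)))))  →  (m (t (g (f (k))) (r)) (g (f (q (k)))))
normal form: (m (t (g (f (k))) (r)) (g (f (q (k)))))

size = 10


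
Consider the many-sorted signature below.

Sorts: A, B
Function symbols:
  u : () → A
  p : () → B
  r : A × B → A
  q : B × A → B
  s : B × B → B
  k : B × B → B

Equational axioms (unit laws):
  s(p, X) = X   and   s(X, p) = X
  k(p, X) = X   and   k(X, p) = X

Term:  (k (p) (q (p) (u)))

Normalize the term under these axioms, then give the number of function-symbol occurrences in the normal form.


size = 3

1. (k (p) (q (p) (u)))  →  (q (p) (u))
normal form: (q (p) (u))


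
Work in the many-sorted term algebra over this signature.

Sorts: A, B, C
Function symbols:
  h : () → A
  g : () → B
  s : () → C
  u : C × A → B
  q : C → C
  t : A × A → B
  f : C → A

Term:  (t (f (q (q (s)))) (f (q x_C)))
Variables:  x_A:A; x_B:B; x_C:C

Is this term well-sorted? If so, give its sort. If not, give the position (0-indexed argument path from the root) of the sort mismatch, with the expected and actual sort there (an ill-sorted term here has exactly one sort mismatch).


        (s) : C
      (q (s)) : C
    (q (q (s))) : C
  (f (q (q (s)))) : A
      x_C : C
    (q x_C) : C
  (f (q x_C)) : A
(t (f (q (q (s)))) (f (q x_C))) : B

well-sorted; sort = B


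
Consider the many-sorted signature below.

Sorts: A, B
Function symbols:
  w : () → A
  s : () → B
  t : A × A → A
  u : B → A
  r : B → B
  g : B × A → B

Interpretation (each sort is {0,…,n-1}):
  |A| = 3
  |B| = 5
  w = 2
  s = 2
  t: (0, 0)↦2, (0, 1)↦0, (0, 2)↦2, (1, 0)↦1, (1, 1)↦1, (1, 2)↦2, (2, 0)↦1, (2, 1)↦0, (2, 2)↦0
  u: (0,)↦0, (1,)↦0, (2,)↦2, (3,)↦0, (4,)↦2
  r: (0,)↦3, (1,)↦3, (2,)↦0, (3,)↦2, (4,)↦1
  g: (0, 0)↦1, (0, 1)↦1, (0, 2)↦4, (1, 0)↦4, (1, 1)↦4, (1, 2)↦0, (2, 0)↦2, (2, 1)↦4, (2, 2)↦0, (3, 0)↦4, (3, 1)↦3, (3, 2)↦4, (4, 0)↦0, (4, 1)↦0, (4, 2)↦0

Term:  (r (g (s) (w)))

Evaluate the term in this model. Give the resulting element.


value = 3

  s = 2
  w = 2
  (g (s) (w)) = g(2, 2) = 0
  (r (g (s) (w))) = r(0,) = 3


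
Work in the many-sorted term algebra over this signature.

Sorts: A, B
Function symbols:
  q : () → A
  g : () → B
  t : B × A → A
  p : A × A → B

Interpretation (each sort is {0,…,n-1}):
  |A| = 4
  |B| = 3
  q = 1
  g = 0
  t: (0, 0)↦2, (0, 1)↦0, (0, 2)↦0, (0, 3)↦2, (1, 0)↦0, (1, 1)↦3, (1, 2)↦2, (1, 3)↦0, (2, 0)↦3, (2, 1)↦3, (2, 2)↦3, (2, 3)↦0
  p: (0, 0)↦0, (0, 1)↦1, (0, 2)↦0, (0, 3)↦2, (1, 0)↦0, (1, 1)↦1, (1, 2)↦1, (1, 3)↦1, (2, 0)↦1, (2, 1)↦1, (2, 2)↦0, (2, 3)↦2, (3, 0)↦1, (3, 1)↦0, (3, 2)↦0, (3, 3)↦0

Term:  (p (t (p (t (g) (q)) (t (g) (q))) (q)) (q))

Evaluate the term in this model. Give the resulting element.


value = 1

  g = 0
  q = 1
  (t (g) (q)) = t(0, 1) = 0
  g = 0
  q = 1
  (t (g) (q)) = t(0, 1) = 0
  (p (t (g) (q)) (t (g) (q))) = p(0, 0) = 0
  q = 1
  (t (p (t (g) (q)) (t (g) (q))) (q)) = t(0, 1) = 0
  q = 1
  (p (t (p (t (g) (q)) (t (g) (q))) (q)) (q)) = p(0, 1) = 1


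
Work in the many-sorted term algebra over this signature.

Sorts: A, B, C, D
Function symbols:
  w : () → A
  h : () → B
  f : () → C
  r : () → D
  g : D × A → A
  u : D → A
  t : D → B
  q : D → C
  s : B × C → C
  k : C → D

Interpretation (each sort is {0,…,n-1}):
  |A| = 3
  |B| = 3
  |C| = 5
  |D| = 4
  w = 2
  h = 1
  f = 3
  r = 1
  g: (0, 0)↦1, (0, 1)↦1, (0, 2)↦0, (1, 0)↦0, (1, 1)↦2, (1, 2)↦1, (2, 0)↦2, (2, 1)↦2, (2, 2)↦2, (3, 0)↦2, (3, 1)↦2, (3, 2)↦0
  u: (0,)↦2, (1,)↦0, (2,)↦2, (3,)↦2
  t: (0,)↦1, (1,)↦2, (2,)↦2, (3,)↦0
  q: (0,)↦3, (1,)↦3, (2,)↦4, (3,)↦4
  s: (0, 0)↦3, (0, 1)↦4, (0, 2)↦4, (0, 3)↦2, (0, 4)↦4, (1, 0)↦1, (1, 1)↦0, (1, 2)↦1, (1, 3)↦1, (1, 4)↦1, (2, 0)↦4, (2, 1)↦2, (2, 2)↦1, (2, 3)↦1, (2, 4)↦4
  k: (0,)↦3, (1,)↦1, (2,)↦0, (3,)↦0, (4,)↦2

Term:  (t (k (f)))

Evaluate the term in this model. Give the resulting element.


  f = 3
  (k (f)) = k(3,) = 0
  (t (k (f))) = t(0,) = 1

value = 1


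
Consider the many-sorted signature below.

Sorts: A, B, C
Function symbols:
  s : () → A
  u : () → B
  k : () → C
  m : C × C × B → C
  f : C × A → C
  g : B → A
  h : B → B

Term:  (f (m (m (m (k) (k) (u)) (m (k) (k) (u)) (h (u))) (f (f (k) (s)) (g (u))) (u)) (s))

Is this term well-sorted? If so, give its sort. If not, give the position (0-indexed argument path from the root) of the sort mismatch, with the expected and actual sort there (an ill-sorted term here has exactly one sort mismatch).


well-sorted; sort = C

        (k) : C
        (k) : C
        (u) : B
      (m (k) (k) (u)) : C
        (k) : C
        (k) : C
        (u) : B
      (m (k) (k) (u)) : C
        (u) : B
      (h (u)) : B
    (m (m (k) (k) (u)) (m (k) (k) (u)) (h (u))) : C
        (k) : C
        (s) : A
      (f (k) (s)) : C
        (u) : B
      (g (u)) : A
    (f (f (k) (s)) (g (u))) : C
    (u) : B
  (m (m (m (k) (k) (u)) (m (k) (k) (u)) (h (u))) (f (f (k) (s)) (g (u))) (u)) : C
  (s) : A
(f (m (m (m (k) (k) (u)) (m (k) (k) (u)) (h (u))) (f (f (k) (s)) (g (u))) (u)) (s)) : C


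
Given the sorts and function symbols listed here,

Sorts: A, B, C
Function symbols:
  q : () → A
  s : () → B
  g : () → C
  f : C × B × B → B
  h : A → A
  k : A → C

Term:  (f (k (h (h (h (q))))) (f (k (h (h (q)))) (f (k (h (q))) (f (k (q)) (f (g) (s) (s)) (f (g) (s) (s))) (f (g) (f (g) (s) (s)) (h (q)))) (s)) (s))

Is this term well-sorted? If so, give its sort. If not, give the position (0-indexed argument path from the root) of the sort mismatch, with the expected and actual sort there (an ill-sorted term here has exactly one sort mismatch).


ill-sorted at position [1, 1, 2, 2]: expected B, got A

          (q) : A
        (h (q)) : A
      (h (h (q))) : A
    (h (h (h (q)))) : A
  (k (h (h (h (q))))) : C
          (q) : A
        (h (q)) : A
      (h (h (q))) : A
    (k (h (h (q)))) : C
          (q) : A
        (h (q)) : A
      (k (h (q))) : C
          (q) : A
        (k (q)) : C
          (g) : C
          (s) : B
          (s) : B
        (f (g) (s) (s)) : B
          (g) : C
          (s) : B
          (s) : B
        (f (g) (s) (s)) : B
      (f (k (q)) (f (g) (s) (s)) (f (g) (s) (s))) : B
        (g) : C
          (g) : C
          (s) : B
          (s) : B
        (f (g) (s) (s)) : B
          (q) : A
        (h (q)) : A
      (f (g) (f (g) (s) (s)) (h (q))) : ✗ arg 2 at [1, 1, 2, 2] has sort A, expected B
    (s) : B
  (s) : B


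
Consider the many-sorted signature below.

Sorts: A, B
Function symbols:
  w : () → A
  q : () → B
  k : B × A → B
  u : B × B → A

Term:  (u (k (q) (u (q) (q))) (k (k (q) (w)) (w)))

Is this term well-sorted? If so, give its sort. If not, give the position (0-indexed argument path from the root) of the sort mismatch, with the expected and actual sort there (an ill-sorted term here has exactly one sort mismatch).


    (q) : B
      (q) : B
      (q) : B
    (u (q) (q)) : A
  (k (q) (u (q) (q))) : B
      (q) : B
      (w) : A
    (k (q) (w)) : B
    (w) : A
  (k (k (q) (w)) (w)) : B
(u (k (q) (u (q) (q))) (k (k (q) (w)) (w))) : A

well-sorted; sort = A


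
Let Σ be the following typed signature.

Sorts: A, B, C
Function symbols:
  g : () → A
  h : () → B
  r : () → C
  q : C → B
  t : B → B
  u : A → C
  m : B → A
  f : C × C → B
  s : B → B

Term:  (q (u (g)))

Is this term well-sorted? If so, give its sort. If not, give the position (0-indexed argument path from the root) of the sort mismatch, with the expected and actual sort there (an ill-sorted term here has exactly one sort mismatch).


well-sorted; sort = B

    (g) : A
  (u (g)) : C
(q (u (g))) : B


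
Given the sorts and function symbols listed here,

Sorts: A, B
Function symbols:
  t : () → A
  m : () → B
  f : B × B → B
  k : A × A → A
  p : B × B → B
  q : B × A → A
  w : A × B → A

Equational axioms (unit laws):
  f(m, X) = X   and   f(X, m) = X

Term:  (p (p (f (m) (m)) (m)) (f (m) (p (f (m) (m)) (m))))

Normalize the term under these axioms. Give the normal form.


normal form = (p (p (m) (m)) (p (m) (m)))

1. (p (p (f (m) (m)) (m)) (f (m) (p (f (m) (m)) (m))))  →  (p (p (m) (m)) (f (m) (p (f (m) (m)) (m))))
2. (p (p (m) (m)) (f (m) (p (f (m) (m)) (m))))  →  (p (p (m) (m)) (p (f (m) (m)) (m)))
3. (p (p (m) (m)) (p (f (m) (m)) (m)))  →  (p (p (m) (m)) (p (m) (m)))


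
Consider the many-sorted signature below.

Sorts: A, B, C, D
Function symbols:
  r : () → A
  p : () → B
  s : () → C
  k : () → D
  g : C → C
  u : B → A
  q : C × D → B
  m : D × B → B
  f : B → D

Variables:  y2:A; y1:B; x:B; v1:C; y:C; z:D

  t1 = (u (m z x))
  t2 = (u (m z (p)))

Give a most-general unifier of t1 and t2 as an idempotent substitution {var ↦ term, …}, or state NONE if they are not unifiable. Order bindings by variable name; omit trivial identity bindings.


{x ↦ (p)}


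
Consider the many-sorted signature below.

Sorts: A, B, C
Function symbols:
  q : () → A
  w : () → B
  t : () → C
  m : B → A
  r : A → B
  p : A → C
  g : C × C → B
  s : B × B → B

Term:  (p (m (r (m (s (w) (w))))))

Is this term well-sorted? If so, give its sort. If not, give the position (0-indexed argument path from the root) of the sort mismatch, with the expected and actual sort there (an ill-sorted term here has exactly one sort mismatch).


          (w) : B
          (w) : B
        (s (w) (w)) : B
      (m (s (w) (w))) : A
    (r (m (s (w) (w)))) : B
  (m (r (m (s (w) (w))))) : A
(p (m (r (m (s (w) (w)))))) : C

well-sorted; sort = C


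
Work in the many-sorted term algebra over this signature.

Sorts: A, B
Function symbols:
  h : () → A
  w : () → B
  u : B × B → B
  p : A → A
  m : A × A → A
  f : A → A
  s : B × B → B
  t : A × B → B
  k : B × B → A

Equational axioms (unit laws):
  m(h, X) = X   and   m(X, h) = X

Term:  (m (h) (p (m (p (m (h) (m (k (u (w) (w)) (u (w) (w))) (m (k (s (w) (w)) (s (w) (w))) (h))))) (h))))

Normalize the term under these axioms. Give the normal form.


1. (m (h) (p (m (p (m (h) (m (k (u (w) (w)) (u (w) (w))) (m (k (s (w) (w)) (s (w) (w))) (h))))) (h))))  →  (p (m (p (m (h) (m (k (u (w) (w)) (u (w) (w))) (m (k (s (w) (w)) (s (w) (w))) (h))))) (h)))
2. (p (m (p (m (h) (m (k (u (w) (w)) (u (w) (w))) (m (k (s (w) (w)) (s (w) (w))) (h))))) (h)))  →  (p (p (m (h) (m (k (u (w) (w)) (u (w) (w))) (m (k (s (w) (w)) (s (w) (w))) (h))))))
3. (p (p (m (h) (m (k (u (w) (w)) (u (w) (w))) (m (k (s (w) (w)) (s (w) (w))) (h))))))  →  (p (p (m (k (u (w) (w)) (u (w) (w))) (m (k (s (w) (w)) (s (w) (w))) (h)))))
4. (p (p (m (k (u (w) (w)) (u (w) (w))) (m (k (s (w) (w)) (s (w) (w))) (h)))))  →  (p (p (m (k (u (w) (w)) (u (w) (w))) (k (s (w) (w)) (s (w) (w))))))

normal form = (p (p (m (k (u (w) (w)) (u (w) (w))) (k (s (w) (w)) (s (w) (w))))))
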